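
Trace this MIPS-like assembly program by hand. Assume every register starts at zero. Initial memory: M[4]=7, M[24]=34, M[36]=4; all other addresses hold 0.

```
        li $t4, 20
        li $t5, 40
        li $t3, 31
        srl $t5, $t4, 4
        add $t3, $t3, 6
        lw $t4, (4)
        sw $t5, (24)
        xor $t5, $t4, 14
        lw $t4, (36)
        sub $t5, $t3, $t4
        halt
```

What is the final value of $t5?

33

$t4=20
$t5=40
$t3=31
$t5=20>>4=1
$t3=31+6=37
$t4=M[4]=7
sw $t5, (24) → M[24]=1
$t5=7^14=9
$t4=M[36]=4
$t5=37-4=33
halt.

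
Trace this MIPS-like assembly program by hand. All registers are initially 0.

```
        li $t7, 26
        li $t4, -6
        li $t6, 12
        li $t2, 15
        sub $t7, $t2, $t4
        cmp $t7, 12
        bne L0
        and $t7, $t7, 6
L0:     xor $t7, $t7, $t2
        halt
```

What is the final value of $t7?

26

after li $t7, 26: $t7=26
after li $t4, -6: $t4=-6
after li $t6, 12: $t6=12
after li $t2, 15: $t2=15
after sub $t7, $t2, $t4: $t7=15-(-6)=21
cmp $t7, 12  (cmp 21,12)
bne L0: taken
after xor $t7, $t7, $t2: $t7=21^15=26
halt.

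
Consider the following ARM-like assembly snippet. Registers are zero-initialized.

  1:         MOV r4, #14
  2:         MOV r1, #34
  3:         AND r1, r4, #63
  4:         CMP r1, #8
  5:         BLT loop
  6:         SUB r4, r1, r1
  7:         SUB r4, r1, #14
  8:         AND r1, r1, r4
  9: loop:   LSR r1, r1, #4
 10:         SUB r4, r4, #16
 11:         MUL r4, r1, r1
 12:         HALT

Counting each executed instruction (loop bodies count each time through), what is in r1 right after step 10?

0

r4=14
r1=34
r1=14&63=14
CMP r1, #8  (cmp 14,8)
BLT loop: not taken
r4=14-14=0
r4=14-14=0
r1=14&0=0
r1=0>>4=0
r4=0-16=-16
After step 10: r1 = 0.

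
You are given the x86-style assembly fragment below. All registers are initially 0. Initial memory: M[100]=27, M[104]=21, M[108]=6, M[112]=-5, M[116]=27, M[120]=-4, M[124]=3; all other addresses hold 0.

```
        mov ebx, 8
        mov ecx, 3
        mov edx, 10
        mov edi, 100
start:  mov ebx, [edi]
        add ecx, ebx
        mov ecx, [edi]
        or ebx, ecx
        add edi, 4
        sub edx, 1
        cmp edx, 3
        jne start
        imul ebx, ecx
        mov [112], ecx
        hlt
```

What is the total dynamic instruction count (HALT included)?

mov ebx, 8 → ebx=8
mov ecx, 3 → ecx=3
mov edx, 10 → edx=10
mov edi, 100 → edi=100
mov ebx, [edi] → ebx=M[100]=27
add ecx, ebx → ecx=3+27=30
mov ecx, [edi] → ecx=M[100]=27
or ebx, ecx → ebx=27|27=27
add edi, 4 → edi=100+4=104
sub edx, 1 → edx=10-1=9
cmp edx, 3  (cmp 9,3)
jne start: taken
mov ebx, [edi] → ebx=M[104]=21
add ecx, ebx → ecx=27+21=48
mov ecx, [edi] → ecx=M[104]=21
or ebx, ecx → ebx=21|21=21
add edi, 4 → edi=104+4=108
sub edx, 1 → edx=9-1=8
cmp edx, 3  (cmp 8,3)
jne start: taken
mov ebx, [edi] → ebx=M[108]=6
add ecx, ebx → ecx=21+6=27
mov ecx, [edi] → ecx=M[108]=6
or ebx, ecx → ebx=6|6=6
add edi, 4 → edi=108+4=112
sub edx, 1 → edx=8-1=7
cmp edx, 3  (cmp 7,3)
jne start: taken
mov ebx, [edi] → ebx=M[112]=-5
add ecx, ebx → ecx=6+(-5)=1
mov ecx, [edi] → ecx=M[112]=-5
or ebx, ecx → ebx=(-5)|(-5)=-5
add edi, 4 → edi=112+4=116
sub edx, 1 → edx=7-1=6
cmp edx, 3  (cmp 6,3)
jne start: taken
mov ebx, [edi] → ebx=M[116]=27
add ecx, ebx → ecx=(-5)+27=22
mov ecx, [edi] → ecx=M[116]=27
or ebx, ecx → ebx=27|27=27
add edi, 4 → edi=116+4=120
sub edx, 1 → edx=6-1=5
cmp edx, 3  (cmp 5,3)
jne start: taken
mov ebx, [edi] → ebx=M[120]=-4
add ecx, ebx → ecx=27+(-4)=23
mov ecx, [edi] → ecx=M[120]=-4
or ebx, ecx → ebx=(-4)|(-4)=-4
add edi, 4 → edi=120+4=124
sub edx, 1 → edx=5-1=4
cmp edx, 3  (cmp 4,3)
jne start: taken
mov ebx, [edi] → ebx=M[124]=3
add ecx, ebx → ecx=(-4)+3=-1
mov ecx, [edi] → ecx=M[124]=3
or ebx, ecx → ebx=3|3=3
add edi, 4 → edi=124+4=128
sub edx, 1 → edx=4-1=3
cmp edx, 3  (cmp 3,3)
jne start: not taken
imul ebx, ecx → ebx=3*3=9
mov [112], ecx → M[112]=3
halt.
Total executed instructions: 63.

63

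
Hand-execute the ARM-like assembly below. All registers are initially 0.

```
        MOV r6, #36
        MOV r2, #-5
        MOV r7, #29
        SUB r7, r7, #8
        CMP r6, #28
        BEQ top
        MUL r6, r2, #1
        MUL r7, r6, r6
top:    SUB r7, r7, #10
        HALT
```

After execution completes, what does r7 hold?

after MOV r6, #36: r6=36
after MOV r2, #-5: r2=-5
after MOV r7, #29: r7=29
after SUB r7, r7, #8: r7=29-8=21
CMP r6, #28  (cmp 36,28)
BEQ top: not taken
after MUL r6, r2, #1: r6=(-5)*1=-5
after MUL r7, r6, r6: r7=(-5)*(-5)=25
after SUB r7, r7, #10: r7=25-10=15
halt.

15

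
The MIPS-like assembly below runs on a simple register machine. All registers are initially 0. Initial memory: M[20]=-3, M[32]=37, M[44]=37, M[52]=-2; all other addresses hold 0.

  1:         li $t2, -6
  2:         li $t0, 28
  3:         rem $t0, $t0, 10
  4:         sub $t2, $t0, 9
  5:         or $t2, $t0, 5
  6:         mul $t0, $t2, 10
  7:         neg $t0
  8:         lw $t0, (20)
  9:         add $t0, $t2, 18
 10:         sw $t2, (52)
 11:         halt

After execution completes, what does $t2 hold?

after li $t2, -6: $t2=-6
after li $t0, 28: $t0=28
after rem $t0, $t0, 10: $t0=28%10=8
after sub $t2, $t0, 9: $t2=8-9=-1
after or $t2, $t0, 5: $t2=8|5=13
after mul $t0, $t2, 10: $t0=13*10=130
after neg $t0: $t0=-(130)=-130
after lw $t0, (20): $t0=M[20]=-3
after add $t0, $t2, 18: $t0=13+18=31
sw $t2, (52) → M[52]=13
halt.

13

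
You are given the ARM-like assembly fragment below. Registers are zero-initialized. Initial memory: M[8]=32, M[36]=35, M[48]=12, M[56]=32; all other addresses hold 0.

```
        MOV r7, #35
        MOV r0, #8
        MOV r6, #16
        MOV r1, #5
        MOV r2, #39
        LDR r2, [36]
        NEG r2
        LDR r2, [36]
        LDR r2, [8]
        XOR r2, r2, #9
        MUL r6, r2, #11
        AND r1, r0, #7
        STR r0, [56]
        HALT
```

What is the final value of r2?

41

after MOV r7, #35: r7=35
after MOV r0, #8: r0=8
after MOV r6, #16: r6=16
after MOV r1, #5: r1=5
after MOV r2, #39: r2=39
after LDR r2, [36]: r2=M[36]=35
after NEG r2: r2=-(35)=-35
after LDR r2, [36]: r2=M[36]=35
after LDR r2, [8]: r2=M[8]=32
after XOR r2, r2, #9: r2=32^9=41
after MUL r6, r2, #11: r6=41*11=451
after AND r1, r0, #7: r1=8&7=0
STR r0, [56] → M[56]=8
halt.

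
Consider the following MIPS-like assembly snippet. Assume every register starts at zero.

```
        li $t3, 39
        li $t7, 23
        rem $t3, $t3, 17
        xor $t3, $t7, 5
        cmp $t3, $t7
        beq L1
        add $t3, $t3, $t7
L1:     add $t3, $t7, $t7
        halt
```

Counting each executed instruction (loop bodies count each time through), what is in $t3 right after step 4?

18

$t3=39
$t7=23
$t3=39%17=5
$t3=23^5=18
After step 4: $t3 = 18.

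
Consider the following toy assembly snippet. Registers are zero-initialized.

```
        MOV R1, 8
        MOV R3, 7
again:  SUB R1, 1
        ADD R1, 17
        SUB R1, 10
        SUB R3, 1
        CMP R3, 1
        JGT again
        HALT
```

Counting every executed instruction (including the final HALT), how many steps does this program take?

after MOV R1, 8: R1=8
after MOV R3, 7: R3=7
after SUB R1, 1: R1=8-1=7
after ADD R1, 17: R1=7+17=24
after SUB R1, 10: R1=24-10=14
after SUB R3, 1: R3=7-1=6
CMP R3, 1  (cmp 6,1)
JGT again: taken
after SUB R1, 1: R1=14-1=13
after ADD R1, 17: R1=13+17=30
after SUB R1, 10: R1=30-10=20
after SUB R3, 1: R3=6-1=5
CMP R3, 1  (cmp 5,1)
JGT again: taken
after SUB R1, 1: R1=20-1=19
after ADD R1, 17: R1=19+17=36
after SUB R1, 10: R1=36-10=26
after SUB R3, 1: R3=5-1=4
CMP R3, 1  (cmp 4,1)
JGT again: taken
after SUB R1, 1: R1=26-1=25
after ADD R1, 17: R1=25+17=42
after SUB R1, 10: R1=42-10=32
after SUB R3, 1: R3=4-1=3
CMP R3, 1  (cmp 3,1)
JGT again: taken
after SUB R1, 1: R1=32-1=31
after ADD R1, 17: R1=31+17=48
after SUB R1, 10: R1=48-10=38
after SUB R3, 1: R3=3-1=2
CMP R3, 1  (cmp 2,1)
JGT again: taken
after SUB R1, 1: R1=38-1=37
after ADD R1, 17: R1=37+17=54
after SUB R1, 10: R1=54-10=44
after SUB R3, 1: R3=2-1=1
CMP R3, 1  (cmp 1,1)
JGT again: not taken
halt.
Total executed instructions: 39.

39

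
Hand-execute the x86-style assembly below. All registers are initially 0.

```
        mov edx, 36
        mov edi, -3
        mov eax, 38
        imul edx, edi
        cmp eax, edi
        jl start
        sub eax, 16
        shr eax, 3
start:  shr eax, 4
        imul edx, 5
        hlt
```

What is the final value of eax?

edx=36
edi=-3
eax=38
edx=36*(-3)=-108
cmp eax, edi  (cmp 38,-3)
jl start: not taken
eax=38-16=22
eax=22>>3=2
eax=2>>4=0
edx=(-108)*5=-540
halt.

0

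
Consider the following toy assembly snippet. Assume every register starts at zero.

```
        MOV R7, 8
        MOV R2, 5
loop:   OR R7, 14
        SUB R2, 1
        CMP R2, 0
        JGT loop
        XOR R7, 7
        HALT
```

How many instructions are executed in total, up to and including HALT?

after MOV R7, 8: R7=8
after MOV R2, 5: R2=5
after OR R7, 14: R7=8|14=14
after SUB R2, 1: R2=5-1=4
CMP R2, 0  (cmp 4,0)
JGT loop: taken
after OR R7, 14: R7=14|14=14
after SUB R2, 1: R2=4-1=3
CMP R2, 0  (cmp 3,0)
JGT loop: taken
after OR R7, 14: R7=14|14=14
after SUB R2, 1: R2=3-1=2
CMP R2, 0  (cmp 2,0)
JGT loop: taken
after OR R7, 14: R7=14|14=14
after SUB R2, 1: R2=2-1=1
CMP R2, 0  (cmp 1,0)
JGT loop: taken
after OR R7, 14: R7=14|14=14
after SUB R2, 1: R2=1-1=0
CMP R2, 0  (cmp 0,0)
JGT loop: not taken
after XOR R7, 7: R7=14^7=9
halt.
Total executed instructions: 24.

24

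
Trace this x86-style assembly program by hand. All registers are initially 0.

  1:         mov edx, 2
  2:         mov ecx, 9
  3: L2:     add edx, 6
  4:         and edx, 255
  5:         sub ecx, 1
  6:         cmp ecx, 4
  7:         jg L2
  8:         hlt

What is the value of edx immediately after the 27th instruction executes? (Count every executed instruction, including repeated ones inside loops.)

32

edx=2
ecx=9
edx=2+6=8
edx=8&255=8
ecx=9-1=8
cmp ecx, 4  (cmp 8,4)
jg L2: taken
edx=8+6=14
edx=14&255=14
ecx=8-1=7
cmp ecx, 4  (cmp 7,4)
jg L2: taken
edx=14+6=20
edx=20&255=20
ecx=7-1=6
cmp ecx, 4  (cmp 6,4)
jg L2: taken
edx=20+6=26
edx=26&255=26
ecx=6-1=5
cmp ecx, 4  (cmp 5,4)
jg L2: taken
edx=26+6=32
edx=32&255=32
ecx=5-1=4
cmp ecx, 4  (cmp 4,4)
jg L2: not taken
After step 27: edx = 32.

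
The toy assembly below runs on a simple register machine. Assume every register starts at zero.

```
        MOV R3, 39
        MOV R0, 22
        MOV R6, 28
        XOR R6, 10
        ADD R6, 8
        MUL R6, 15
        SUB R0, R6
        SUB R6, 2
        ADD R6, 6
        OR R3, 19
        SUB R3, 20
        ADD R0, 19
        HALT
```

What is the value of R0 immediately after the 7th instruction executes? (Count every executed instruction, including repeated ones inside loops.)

-428

after MOV R3, 39: R3=39
after MOV R0, 22: R0=22
after MOV R6, 28: R6=28
after XOR R6, 10: R6=28^10=22
after ADD R6, 8: R6=22+8=30
after MUL R6, 15: R6=30*15=450
after SUB R0, R6: R0=22-450=-428
After step 7: R0 = -428.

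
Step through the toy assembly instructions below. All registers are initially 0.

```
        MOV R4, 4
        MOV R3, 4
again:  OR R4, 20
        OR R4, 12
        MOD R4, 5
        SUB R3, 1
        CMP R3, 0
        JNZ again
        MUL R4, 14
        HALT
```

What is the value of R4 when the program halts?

42

after MOV R4, 4: R4=4
after MOV R3, 4: R3=4
after OR R4, 20: R4=4|20=20
after OR R4, 12: R4=20|12=28
after MOD R4, 5: R4=28%5=3
after SUB R3, 1: R3=4-1=3
CMP R3, 0  (cmp 3,0)
JNZ again: taken
after OR R4, 20: R4=3|20=23
after OR R4, 12: R4=23|12=31
after MOD R4, 5: R4=31%5=1
after SUB R3, 1: R3=3-1=2
CMP R3, 0  (cmp 2,0)
JNZ again: taken
after OR R4, 20: R4=1|20=21
after OR R4, 12: R4=21|12=29
after MOD R4, 5: R4=29%5=4
after SUB R3, 1: R3=2-1=1
CMP R3, 0  (cmp 1,0)
JNZ again: taken
after OR R4, 20: R4=4|20=20
after OR R4, 12: R4=20|12=28
after MOD R4, 5: R4=28%5=3
after SUB R3, 1: R3=1-1=0
CMP R3, 0  (cmp 0,0)
JNZ again: not taken
after MUL R4, 14: R4=3*14=42
halt.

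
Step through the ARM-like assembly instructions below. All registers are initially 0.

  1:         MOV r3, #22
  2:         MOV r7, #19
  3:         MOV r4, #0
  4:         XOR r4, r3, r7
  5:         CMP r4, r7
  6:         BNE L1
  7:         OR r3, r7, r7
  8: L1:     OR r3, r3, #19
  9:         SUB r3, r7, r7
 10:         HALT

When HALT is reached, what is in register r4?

5

after MOV r3, #22: r3=22
after MOV r7, #19: r7=19
after MOV r4, #0: r4=0
after XOR r4, r3, r7: r4=22^19=5
CMP r4, r7  (cmp 5,19)
BNE L1: taken
after OR r3, r3, #19: r3=22|19=23
after SUB r3, r7, r7: r3=19-19=0
halt.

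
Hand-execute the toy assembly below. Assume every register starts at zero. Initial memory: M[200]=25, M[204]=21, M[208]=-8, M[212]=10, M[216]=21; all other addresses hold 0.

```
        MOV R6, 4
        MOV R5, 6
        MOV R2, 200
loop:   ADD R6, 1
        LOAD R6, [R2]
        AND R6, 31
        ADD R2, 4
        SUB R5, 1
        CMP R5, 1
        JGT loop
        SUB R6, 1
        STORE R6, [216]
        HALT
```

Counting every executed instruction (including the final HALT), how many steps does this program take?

MOV R6, 4 → R6=4
MOV R5, 6 → R5=6
MOV R2, 200 → R2=200
ADD R6, 1 → R6=4+1=5
LOAD R6, [R2] → R6=M[200]=25
AND R6, 31 → R6=25&31=25
ADD R2, 4 → R2=200+4=204
SUB R5, 1 → R5=6-1=5
CMP R5, 1  (cmp 5,1)
JGT loop: taken
ADD R6, 1 → R6=25+1=26
LOAD R6, [R2] → R6=M[204]=21
AND R6, 31 → R6=21&31=21
ADD R2, 4 → R2=204+4=208
SUB R5, 1 → R5=5-1=4
CMP R5, 1  (cmp 4,1)
JGT loop: taken
ADD R6, 1 → R6=21+1=22
LOAD R6, [R2] → R6=M[208]=-8
AND R6, 31 → R6=(-8)&31=24
ADD R2, 4 → R2=208+4=212
SUB R5, 1 → R5=4-1=3
CMP R5, 1  (cmp 3,1)
JGT loop: taken
ADD R6, 1 → R6=24+1=25
LOAD R6, [R2] → R6=M[212]=10
AND R6, 31 → R6=10&31=10
ADD R2, 4 → R2=212+4=216
SUB R5, 1 → R5=3-1=2
CMP R5, 1  (cmp 2,1)
JGT loop: taken
ADD R6, 1 → R6=10+1=11
LOAD R6, [R2] → R6=M[216]=21
AND R6, 31 → R6=21&31=21
ADD R2, 4 → R2=216+4=220
SUB R5, 1 → R5=2-1=1
CMP R5, 1  (cmp 1,1)
JGT loop: not taken
SUB R6, 1 → R6=21-1=20
STORE R6, [216] → M[216]=20
halt.
Total executed instructions: 41.

41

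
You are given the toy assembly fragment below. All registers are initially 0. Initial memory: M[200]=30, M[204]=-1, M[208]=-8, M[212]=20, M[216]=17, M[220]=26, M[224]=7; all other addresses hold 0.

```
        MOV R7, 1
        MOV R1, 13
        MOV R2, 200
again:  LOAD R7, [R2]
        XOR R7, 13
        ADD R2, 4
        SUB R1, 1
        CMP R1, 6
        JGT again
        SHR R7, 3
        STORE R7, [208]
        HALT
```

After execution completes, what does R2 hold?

228

MOV R7, 1 → R7=1
MOV R1, 13 → R1=13
MOV R2, 200 → R2=200
LOAD R7, [R2] → R7=M[200]=30
XOR R7, 13 → R7=30^13=19
ADD R2, 4 → R2=200+4=204
SUB R1, 1 → R1=13-1=12
CMP R1, 6  (cmp 12,6)
JGT again: taken
LOAD R7, [R2] → R7=M[204]=-1
XOR R7, 13 → R7=(-1)^13=-14
ADD R2, 4 → R2=204+4=208
SUB R1, 1 → R1=12-1=11
CMP R1, 6  (cmp 11,6)
JGT again: taken
LOAD R7, [R2] → R7=M[208]=-8
XOR R7, 13 → R7=(-8)^13=-11
ADD R2, 4 → R2=208+4=212
SUB R1, 1 → R1=11-1=10
CMP R1, 6  (cmp 10,6)
JGT again: taken
LOAD R7, [R2] → R7=M[212]=20
XOR R7, 13 → R7=20^13=25
ADD R2, 4 → R2=212+4=216
SUB R1, 1 → R1=10-1=9
CMP R1, 6  (cmp 9,6)
JGT again: taken
LOAD R7, [R2] → R7=M[216]=17
XOR R7, 13 → R7=17^13=28
ADD R2, 4 → R2=216+4=220
SUB R1, 1 → R1=9-1=8
CMP R1, 6  (cmp 8,6)
JGT again: taken
LOAD R7, [R2] → R7=M[220]=26
XOR R7, 13 → R7=26^13=23
ADD R2, 4 → R2=220+4=224
SUB R1, 1 → R1=8-1=7
CMP R1, 6  (cmp 7,6)
JGT again: taken
LOAD R7, [R2] → R7=M[224]=7
XOR R7, 13 → R7=7^13=10
ADD R2, 4 → R2=224+4=228
SUB R1, 1 → R1=7-1=6
CMP R1, 6  (cmp 6,6)
JGT again: not taken
SHR R7, 3 → R7=10>>3=1
STORE R7, [208] → M[208]=1
halt.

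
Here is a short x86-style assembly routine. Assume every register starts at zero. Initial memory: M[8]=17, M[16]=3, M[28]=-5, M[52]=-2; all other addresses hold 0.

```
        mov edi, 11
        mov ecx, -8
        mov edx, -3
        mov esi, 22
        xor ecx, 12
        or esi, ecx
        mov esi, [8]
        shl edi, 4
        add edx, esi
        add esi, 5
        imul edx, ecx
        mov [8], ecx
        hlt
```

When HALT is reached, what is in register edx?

mov edi, 11 → edi=11
mov ecx, -8 → ecx=-8
mov edx, -3 → edx=-3
mov esi, 22 → esi=22
xor ecx, 12 → ecx=(-8)^12=-12
or esi, ecx → esi=22|(-12)=-10
mov esi, [8] → esi=M[8]=17
shl edi, 4 → edi=11<<4=176
add edx, esi → edx=(-3)+17=14
add esi, 5 → esi=17+5=22
imul edx, ecx → edx=14*(-12)=-168
mov [8], ecx → M[8]=-12
halt.

-168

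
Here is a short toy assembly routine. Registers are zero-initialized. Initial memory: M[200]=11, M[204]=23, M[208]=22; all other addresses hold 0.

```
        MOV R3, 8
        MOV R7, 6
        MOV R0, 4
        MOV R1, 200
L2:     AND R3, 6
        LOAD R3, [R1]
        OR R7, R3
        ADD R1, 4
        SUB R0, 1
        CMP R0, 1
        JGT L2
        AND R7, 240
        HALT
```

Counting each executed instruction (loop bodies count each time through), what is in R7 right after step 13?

R3=8
R7=6
R0=4
R1=200
R3=8&6=0
R3=M[200]=11
R7=6|11=15
R1=200+4=204
R0=4-1=3
CMP R0, 1  (cmp 3,1)
JGT L2: taken
R3=11&6=2
R3=M[204]=23
After step 13: R7 = 15.

15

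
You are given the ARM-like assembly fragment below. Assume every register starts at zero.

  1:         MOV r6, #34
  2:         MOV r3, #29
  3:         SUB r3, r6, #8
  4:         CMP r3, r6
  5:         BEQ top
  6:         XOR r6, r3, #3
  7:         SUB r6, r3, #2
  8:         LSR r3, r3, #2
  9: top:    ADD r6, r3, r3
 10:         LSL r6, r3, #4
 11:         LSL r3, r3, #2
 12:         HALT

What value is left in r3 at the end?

24

MOV r6, #34 → r6=34
MOV r3, #29 → r3=29
SUB r3, r6, #8 → r3=34-8=26
CMP r3, r6  (cmp 26,34)
BEQ top: not taken
XOR r6, r3, #3 → r6=26^3=25
SUB r6, r3, #2 → r6=26-2=24
LSR r3, r3, #2 → r3=26>>2=6
ADD r6, r3, r3 → r6=6+6=12
LSL r6, r3, #4 → r6=6<<4=96
LSL r3, r3, #2 → r3=6<<2=24
halt.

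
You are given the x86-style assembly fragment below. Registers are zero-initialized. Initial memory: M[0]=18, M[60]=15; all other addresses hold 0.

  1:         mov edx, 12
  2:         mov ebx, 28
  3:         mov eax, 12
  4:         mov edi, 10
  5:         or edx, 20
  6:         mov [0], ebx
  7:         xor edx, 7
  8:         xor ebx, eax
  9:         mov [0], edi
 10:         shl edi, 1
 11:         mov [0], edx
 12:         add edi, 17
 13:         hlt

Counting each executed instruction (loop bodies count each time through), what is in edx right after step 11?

27

after mov edx, 12: edx=12
after mov ebx, 28: ebx=28
after mov eax, 12: eax=12
after mov edi, 10: edi=10
after or edx, 20: edx=12|20=28
mov [0], ebx → M[0]=28
after xor edx, 7: edx=28^7=27
after xor ebx, eax: ebx=28^12=16
mov [0], edi → M[0]=10
after shl edi, 1: edi=10<<1=20
mov [0], edx → M[0]=27
After step 11: edx = 27.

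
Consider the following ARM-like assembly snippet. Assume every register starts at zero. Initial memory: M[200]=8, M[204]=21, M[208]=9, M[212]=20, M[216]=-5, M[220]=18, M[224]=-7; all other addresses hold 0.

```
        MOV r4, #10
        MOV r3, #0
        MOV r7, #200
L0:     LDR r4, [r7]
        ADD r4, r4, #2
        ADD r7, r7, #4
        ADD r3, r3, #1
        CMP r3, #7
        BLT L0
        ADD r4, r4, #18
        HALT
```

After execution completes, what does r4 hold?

13

after MOV r4, #10: r4=10
after MOV r3, #0: r3=0
after MOV r7, #200: r7=200
after LDR r4, [r7]: r4=M[200]=8
after ADD r4, r4, #2: r4=8+2=10
after ADD r7, r7, #4: r7=200+4=204
after ADD r3, r3, #1: r3=0+1=1
CMP r3, #7  (cmp 1,7)
BLT L0: taken
after LDR r4, [r7]: r4=M[204]=21
after ADD r4, r4, #2: r4=21+2=23
after ADD r7, r7, #4: r7=204+4=208
after ADD r3, r3, #1: r3=1+1=2
CMP r3, #7  (cmp 2,7)
BLT L0: taken
after LDR r4, [r7]: r4=M[208]=9
after ADD r4, r4, #2: r4=9+2=11
after ADD r7, r7, #4: r7=208+4=212
after ADD r3, r3, #1: r3=2+1=3
CMP r3, #7  (cmp 3,7)
BLT L0: taken
after LDR r4, [r7]: r4=M[212]=20
after ADD r4, r4, #2: r4=20+2=22
after ADD r7, r7, #4: r7=212+4=216
after ADD r3, r3, #1: r3=3+1=4
CMP r3, #7  (cmp 4,7)
BLT L0: taken
after LDR r4, [r7]: r4=M[216]=-5
after ADD r4, r4, #2: r4=(-5)+2=-3
after ADD r7, r7, #4: r7=216+4=220
after ADD r3, r3, #1: r3=4+1=5
CMP r3, #7  (cmp 5,7)
BLT L0: taken
after LDR r4, [r7]: r4=M[220]=18
after ADD r4, r4, #2: r4=18+2=20
after ADD r7, r7, #4: r7=220+4=224
after ADD r3, r3, #1: r3=5+1=6
CMP r3, #7  (cmp 6,7)
BLT L0: taken
after LDR r4, [r7]: r4=M[224]=-7
after ADD r4, r4, #2: r4=(-7)+2=-5
after ADD r7, r7, #4: r7=224+4=228
after ADD r3, r3, #1: r3=6+1=7
CMP r3, #7  (cmp 7,7)
BLT L0: not taken
after ADD r4, r4, #18: r4=(-5)+18=13
halt.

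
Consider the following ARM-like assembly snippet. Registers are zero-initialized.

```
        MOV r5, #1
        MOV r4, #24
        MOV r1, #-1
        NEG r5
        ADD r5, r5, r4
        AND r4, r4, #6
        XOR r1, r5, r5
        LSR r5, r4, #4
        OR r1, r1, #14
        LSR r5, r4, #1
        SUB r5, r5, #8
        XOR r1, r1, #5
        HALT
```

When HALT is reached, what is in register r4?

0

MOV r5, #1 → r5=1
MOV r4, #24 → r4=24
MOV r1, #-1 → r1=-1
NEG r5 → r5=-(1)=-1
ADD r5, r5, r4 → r5=(-1)+24=23
AND r4, r4, #6 → r4=24&6=0
XOR r1, r5, r5 → r1=23^23=0
LSR r5, r4, #4 → r5=0>>4=0
OR r1, r1, #14 → r1=0|14=14
LSR r5, r4, #1 → r5=0>>1=0
SUB r5, r5, #8 → r5=0-8=-8
XOR r1, r1, #5 → r1=14^5=11
halt.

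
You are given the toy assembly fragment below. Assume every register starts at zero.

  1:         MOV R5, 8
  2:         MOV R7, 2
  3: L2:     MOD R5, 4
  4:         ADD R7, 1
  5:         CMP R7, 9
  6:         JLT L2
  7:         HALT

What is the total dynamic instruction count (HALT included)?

31

MOV R5, 8 → R5=8
MOV R7, 2 → R7=2
MOD R5, 4 → R5=8%4=0
ADD R7, 1 → R7=2+1=3
CMP R7, 9  (cmp 3,9)
JLT L2: taken
MOD R5, 4 → R5=0%4=0
ADD R7, 1 → R7=3+1=4
CMP R7, 9  (cmp 4,9)
JLT L2: taken
MOD R5, 4 → R5=0%4=0
ADD R7, 1 → R7=4+1=5
CMP R7, 9  (cmp 5,9)
JLT L2: taken
MOD R5, 4 → R5=0%4=0
ADD R7, 1 → R7=5+1=6
CMP R7, 9  (cmp 6,9)
JLT L2: taken
MOD R5, 4 → R5=0%4=0
ADD R7, 1 → R7=6+1=7
CMP R7, 9  (cmp 7,9)
JLT L2: taken
MOD R5, 4 → R5=0%4=0
ADD R7, 1 → R7=7+1=8
CMP R7, 9  (cmp 8,9)
JLT L2: taken
MOD R5, 4 → R5=0%4=0
ADD R7, 1 → R7=8+1=9
CMP R7, 9  (cmp 9,9)
JLT L2: not taken
halt.
Total executed instructions: 31.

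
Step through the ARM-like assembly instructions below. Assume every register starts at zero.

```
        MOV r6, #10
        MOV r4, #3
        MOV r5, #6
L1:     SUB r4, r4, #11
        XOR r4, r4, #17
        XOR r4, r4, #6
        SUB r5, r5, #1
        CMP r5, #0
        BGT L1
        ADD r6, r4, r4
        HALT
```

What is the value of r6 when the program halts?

r6=10
r4=3
r5=6
r4=3-11=-8
r4=(-8)^17=-23
r4=(-23)^6=-17
r5=6-1=5
CMP r5, #0  (cmp 5,0)
BGT L1: taken
r4=(-17)-11=-28
r4=(-28)^17=-11
r4=(-11)^6=-13
r5=5-1=4
CMP r5, #0  (cmp 4,0)
BGT L1: taken
r4=(-13)-11=-24
r4=(-24)^17=-7
r4=(-7)^6=-1
r5=4-1=3
CMP r5, #0  (cmp 3,0)
BGT L1: taken
r4=(-1)-11=-12
r4=(-12)^17=-27
r4=(-27)^6=-29
r5=3-1=2
CMP r5, #0  (cmp 2,0)
BGT L1: taken
r4=(-29)-11=-40
r4=(-40)^17=-55
r4=(-55)^6=-49
r5=2-1=1
CMP r5, #0  (cmp 1,0)
BGT L1: taken
r4=(-49)-11=-60
r4=(-60)^17=-43
r4=(-43)^6=-45
r5=1-1=0
CMP r5, #0  (cmp 0,0)
BGT L1: not taken
r6=(-45)+(-45)=-90
halt.

-90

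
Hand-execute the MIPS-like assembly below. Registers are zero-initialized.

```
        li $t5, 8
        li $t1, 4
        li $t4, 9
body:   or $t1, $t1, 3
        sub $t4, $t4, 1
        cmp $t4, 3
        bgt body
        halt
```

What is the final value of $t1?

7

li $t5, 8 → $t5=8
li $t1, 4 → $t1=4
li $t4, 9 → $t4=9
or $t1, $t1, 3 → $t1=4|3=7
sub $t4, $t4, 1 → $t4=9-1=8
cmp $t4, 3  (cmp 8,3)
bgt body: taken
or $t1, $t1, 3 → $t1=7|3=7
sub $t4, $t4, 1 → $t4=8-1=7
cmp $t4, 3  (cmp 7,3)
bgt body: taken
or $t1, $t1, 3 → $t1=7|3=7
sub $t4, $t4, 1 → $t4=7-1=6
cmp $t4, 3  (cmp 6,3)
bgt body: taken
or $t1, $t1, 3 → $t1=7|3=7
sub $t4, $t4, 1 → $t4=6-1=5
cmp $t4, 3  (cmp 5,3)
bgt body: taken
or $t1, $t1, 3 → $t1=7|3=7
sub $t4, $t4, 1 → $t4=5-1=4
cmp $t4, 3  (cmp 4,3)
bgt body: taken
or $t1, $t1, 3 → $t1=7|3=7
sub $t4, $t4, 1 → $t4=4-1=3
cmp $t4, 3  (cmp 3,3)
bgt body: not taken
halt.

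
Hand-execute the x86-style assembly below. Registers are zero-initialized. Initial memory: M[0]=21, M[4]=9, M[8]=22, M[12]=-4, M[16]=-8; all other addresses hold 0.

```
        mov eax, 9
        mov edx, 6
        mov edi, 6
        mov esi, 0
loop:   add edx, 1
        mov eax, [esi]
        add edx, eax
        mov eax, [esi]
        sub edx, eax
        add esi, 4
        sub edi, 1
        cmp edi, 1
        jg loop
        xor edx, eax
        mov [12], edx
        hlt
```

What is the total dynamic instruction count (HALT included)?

52

after mov eax, 9: eax=9
after mov edx, 6: edx=6
after mov edi, 6: edi=6
after mov esi, 0: esi=0
after add edx, 1: edx=6+1=7
after mov eax, [esi]: eax=M[0]=21
after add edx, eax: edx=7+21=28
after mov eax, [esi]: eax=M[0]=21
after sub edx, eax: edx=28-21=7
after add esi, 4: esi=0+4=4
after sub edi, 1: edi=6-1=5
cmp edi, 1  (cmp 5,1)
jg loop: taken
after add edx, 1: edx=7+1=8
after mov eax, [esi]: eax=M[4]=9
after add edx, eax: edx=8+9=17
after mov eax, [esi]: eax=M[4]=9
after sub edx, eax: edx=17-9=8
after add esi, 4: esi=4+4=8
after sub edi, 1: edi=5-1=4
cmp edi, 1  (cmp 4,1)
jg loop: taken
after add edx, 1: edx=8+1=9
after mov eax, [esi]: eax=M[8]=22
after add edx, eax: edx=9+22=31
after mov eax, [esi]: eax=M[8]=22
after sub edx, eax: edx=31-22=9
after add esi, 4: esi=8+4=12
after sub edi, 1: edi=4-1=3
cmp edi, 1  (cmp 3,1)
jg loop: taken
after add edx, 1: edx=9+1=10
after mov eax, [esi]: eax=M[12]=-4
after add edx, eax: edx=10+(-4)=6
after mov eax, [esi]: eax=M[12]=-4
after sub edx, eax: edx=6-(-4)=10
after add esi, 4: esi=12+4=16
after sub edi, 1: edi=3-1=2
cmp edi, 1  (cmp 2,1)
jg loop: taken
after add edx, 1: edx=10+1=11
after mov eax, [esi]: eax=M[16]=-8
after add edx, eax: edx=11+(-8)=3
after mov eax, [esi]: eax=M[16]=-8
after sub edx, eax: edx=3-(-8)=11
after add esi, 4: esi=16+4=20
after sub edi, 1: edi=2-1=1
cmp edi, 1  (cmp 1,1)
jg loop: not taken
after xor edx, eax: edx=11^(-8)=-13
mov [12], edx → M[12]=-13
halt.
Total executed instructions: 52.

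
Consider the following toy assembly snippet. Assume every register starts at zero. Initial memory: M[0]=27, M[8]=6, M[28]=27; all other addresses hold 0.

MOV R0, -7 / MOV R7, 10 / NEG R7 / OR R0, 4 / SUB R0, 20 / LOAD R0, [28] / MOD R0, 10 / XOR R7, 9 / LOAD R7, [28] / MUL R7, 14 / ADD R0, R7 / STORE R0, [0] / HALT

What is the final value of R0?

R0=-7
R7=10
R7=-(10)=-10
R0=(-7)|4=-3
R0=(-3)-20=-23
R0=M[28]=27
R0=27%10=7
R7=(-10)^9=-1
R7=M[28]=27
R7=27*14=378
R0=7+378=385
STORE R0, [0] → M[0]=385
halt.

385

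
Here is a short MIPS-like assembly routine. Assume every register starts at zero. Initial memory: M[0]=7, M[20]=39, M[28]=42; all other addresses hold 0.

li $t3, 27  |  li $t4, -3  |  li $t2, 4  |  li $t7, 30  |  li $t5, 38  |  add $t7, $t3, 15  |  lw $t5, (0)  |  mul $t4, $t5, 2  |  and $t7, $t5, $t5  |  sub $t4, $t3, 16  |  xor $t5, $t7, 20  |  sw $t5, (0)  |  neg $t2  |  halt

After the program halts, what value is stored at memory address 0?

$t3=27
$t4=-3
$t2=4
$t7=30
$t5=38
$t7=27+15=42
$t5=M[0]=7
$t4=7*2=14
$t7=7&7=7
$t4=27-16=11
$t5=7^20=19
sw $t5, (0) → M[0]=19
$t2=-(4)=-4
halt.

19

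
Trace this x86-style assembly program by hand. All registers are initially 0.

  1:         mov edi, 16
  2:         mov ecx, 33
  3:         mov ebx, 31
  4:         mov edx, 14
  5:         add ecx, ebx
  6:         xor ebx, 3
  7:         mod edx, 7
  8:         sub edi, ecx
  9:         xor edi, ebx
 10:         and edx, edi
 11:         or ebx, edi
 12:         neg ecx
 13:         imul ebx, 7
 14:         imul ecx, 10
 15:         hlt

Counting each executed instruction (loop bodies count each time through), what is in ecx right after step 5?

64

after mov edi, 16: edi=16
after mov ecx, 33: ecx=33
after mov ebx, 31: ebx=31
after mov edx, 14: edx=14
after add ecx, ebx: ecx=33+31=64
After step 5: ecx = 64.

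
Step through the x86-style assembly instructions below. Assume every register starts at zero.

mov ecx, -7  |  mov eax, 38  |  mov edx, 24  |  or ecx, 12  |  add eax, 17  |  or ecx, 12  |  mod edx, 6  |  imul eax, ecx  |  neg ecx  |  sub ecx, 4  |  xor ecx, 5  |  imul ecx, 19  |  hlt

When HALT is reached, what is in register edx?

after mov ecx, -7: ecx=-7
after mov eax, 38: eax=38
after mov edx, 24: edx=24
after or ecx, 12: ecx=(-7)|12=-3
after add eax, 17: eax=38+17=55
after or ecx, 12: ecx=(-3)|12=-3
after mod edx, 6: edx=24%6=0
after imul eax, ecx: eax=55*(-3)=-165
after neg ecx: ecx=-(-3)=3
after sub ecx, 4: ecx=3-4=-1
after xor ecx, 5: ecx=(-1)^5=-6
after imul ecx, 19: ecx=(-6)*19=-114
halt.

0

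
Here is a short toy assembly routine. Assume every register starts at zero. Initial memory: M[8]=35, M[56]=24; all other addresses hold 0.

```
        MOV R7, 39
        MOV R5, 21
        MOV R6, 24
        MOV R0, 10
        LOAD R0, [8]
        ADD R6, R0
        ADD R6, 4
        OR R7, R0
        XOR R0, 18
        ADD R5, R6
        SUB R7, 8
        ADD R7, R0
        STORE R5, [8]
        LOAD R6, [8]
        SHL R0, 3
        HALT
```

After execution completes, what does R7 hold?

after MOV R7, 39: R7=39
after MOV R5, 21: R5=21
after MOV R6, 24: R6=24
after MOV R0, 10: R0=10
after LOAD R0, [8]: R0=M[8]=35
after ADD R6, R0: R6=24+35=59
after ADD R6, 4: R6=59+4=63
after OR R7, R0: R7=39|35=39
after XOR R0, 18: R0=35^18=49
after ADD R5, R6: R5=21+63=84
after SUB R7, 8: R7=39-8=31
after ADD R7, R0: R7=31+49=80
STORE R5, [8] → M[8]=84
after LOAD R6, [8]: R6=M[8]=84
after SHL R0, 3: R0=49<<3=392
halt.

80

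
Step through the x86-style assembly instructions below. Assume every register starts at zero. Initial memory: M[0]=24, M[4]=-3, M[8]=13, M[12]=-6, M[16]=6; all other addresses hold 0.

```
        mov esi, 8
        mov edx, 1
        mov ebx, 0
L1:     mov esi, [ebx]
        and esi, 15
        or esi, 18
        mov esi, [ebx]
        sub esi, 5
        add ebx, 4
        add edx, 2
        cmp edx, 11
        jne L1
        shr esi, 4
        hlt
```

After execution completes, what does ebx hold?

20

mov esi, 8 → esi=8
mov edx, 1 → edx=1
mov ebx, 0 → ebx=0
mov esi, [ebx] → esi=M[0]=24
and esi, 15 → esi=24&15=8
or esi, 18 → esi=8|18=26
mov esi, [ebx] → esi=M[0]=24
sub esi, 5 → esi=24-5=19
add ebx, 4 → ebx=0+4=4
add edx, 2 → edx=1+2=3
cmp edx, 11  (cmp 3,11)
jne L1: taken
mov esi, [ebx] → esi=M[4]=-3
and esi, 15 → esi=(-3)&15=13
or esi, 18 → esi=13|18=31
mov esi, [ebx] → esi=M[4]=-3
sub esi, 5 → esi=(-3)-5=-8
add ebx, 4 → ebx=4+4=8
add edx, 2 → edx=3+2=5
cmp edx, 11  (cmp 5,11)
jne L1: taken
mov esi, [ebx] → esi=M[8]=13
and esi, 15 → esi=13&15=13
or esi, 18 → esi=13|18=31
mov esi, [ebx] → esi=M[8]=13
sub esi, 5 → esi=13-5=8
add ebx, 4 → ebx=8+4=12
add edx, 2 → edx=5+2=7
cmp edx, 11  (cmp 7,11)
jne L1: taken
mov esi, [ebx] → esi=M[12]=-6
and esi, 15 → esi=(-6)&15=10
or esi, 18 → esi=10|18=26
mov esi, [ebx] → esi=M[12]=-6
sub esi, 5 → esi=(-6)-5=-11
add ebx, 4 → ebx=12+4=16
add edx, 2 → edx=7+2=9
cmp edx, 11  (cmp 9,11)
jne L1: taken
mov esi, [ebx] → esi=M[16]=6
and esi, 15 → esi=6&15=6
or esi, 18 → esi=6|18=22
mov esi, [ebx] → esi=M[16]=6
sub esi, 5 → esi=6-5=1
add ebx, 4 → ebx=16+4=20
add edx, 2 → edx=9+2=11
cmp edx, 11  (cmp 11,11)
jne L1: not taken
shr esi, 4 → esi=1>>4=0
halt.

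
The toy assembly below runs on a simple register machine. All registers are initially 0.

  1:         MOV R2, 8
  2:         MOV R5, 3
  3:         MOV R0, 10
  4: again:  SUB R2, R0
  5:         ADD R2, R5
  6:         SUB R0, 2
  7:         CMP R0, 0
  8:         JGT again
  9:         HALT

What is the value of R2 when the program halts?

-7

MOV R2, 8 → R2=8
MOV R5, 3 → R5=3
MOV R0, 10 → R0=10
SUB R2, R0 → R2=8-10=-2
ADD R2, R5 → R2=(-2)+3=1
SUB R0, 2 → R0=10-2=8
CMP R0, 0  (cmp 8,0)
JGT again: taken
SUB R2, R0 → R2=1-8=-7
ADD R2, R5 → R2=(-7)+3=-4
SUB R0, 2 → R0=8-2=6
CMP R0, 0  (cmp 6,0)
JGT again: taken
SUB R2, R0 → R2=(-4)-6=-10
ADD R2, R5 → R2=(-10)+3=-7
SUB R0, 2 → R0=6-2=4
CMP R0, 0  (cmp 4,0)
JGT again: taken
SUB R2, R0 → R2=(-7)-4=-11
ADD R2, R5 → R2=(-11)+3=-8
SUB R0, 2 → R0=4-2=2
CMP R0, 0  (cmp 2,0)
JGT again: taken
SUB R2, R0 → R2=(-8)-2=-10
ADD R2, R5 → R2=(-10)+3=-7
SUB R0, 2 → R0=2-2=0
CMP R0, 0  (cmp 0,0)
JGT again: not taken
halt.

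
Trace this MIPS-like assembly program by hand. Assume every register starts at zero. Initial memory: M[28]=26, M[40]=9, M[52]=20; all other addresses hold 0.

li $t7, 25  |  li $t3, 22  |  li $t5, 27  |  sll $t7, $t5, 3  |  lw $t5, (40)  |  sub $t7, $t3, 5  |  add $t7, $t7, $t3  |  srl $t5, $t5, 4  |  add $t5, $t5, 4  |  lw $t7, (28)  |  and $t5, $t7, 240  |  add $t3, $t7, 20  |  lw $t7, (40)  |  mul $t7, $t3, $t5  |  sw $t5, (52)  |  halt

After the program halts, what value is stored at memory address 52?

16

after li $t7, 25: $t7=25
after li $t3, 22: $t3=22
after li $t5, 27: $t5=27
after sll $t7, $t5, 3: $t7=27<<3=216
after lw $t5, (40): $t5=M[40]=9
after sub $t7, $t3, 5: $t7=22-5=17
after add $t7, $t7, $t3: $t7=17+22=39
after srl $t5, $t5, 4: $t5=9>>4=0
after add $t5, $t5, 4: $t5=0+4=4
after lw $t7, (28): $t7=M[28]=26
after and $t5, $t7, 240: $t5=26&240=16
after add $t3, $t7, 20: $t3=26+20=46
after lw $t7, (40): $t7=M[40]=9
after mul $t7, $t3, $t5: $t7=46*16=736
sw $t5, (52) → M[52]=16
halt.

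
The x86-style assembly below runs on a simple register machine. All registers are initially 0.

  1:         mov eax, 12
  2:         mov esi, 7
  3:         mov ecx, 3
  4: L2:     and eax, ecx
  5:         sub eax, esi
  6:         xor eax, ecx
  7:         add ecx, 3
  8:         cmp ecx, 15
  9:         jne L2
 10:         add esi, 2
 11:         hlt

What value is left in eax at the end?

13

mov eax, 12 → eax=12
mov esi, 7 → esi=7
mov ecx, 3 → ecx=3
and eax, ecx → eax=12&3=0
sub eax, esi → eax=0-7=-7
xor eax, ecx → eax=(-7)^3=-6
add ecx, 3 → ecx=3+3=6
cmp ecx, 15  (cmp 6,15)
jne L2: taken
and eax, ecx → eax=(-6)&6=2
sub eax, esi → eax=2-7=-5
xor eax, ecx → eax=(-5)^6=-3
add ecx, 3 → ecx=6+3=9
cmp ecx, 15  (cmp 9,15)
jne L2: taken
and eax, ecx → eax=(-3)&9=9
sub eax, esi → eax=9-7=2
xor eax, ecx → eax=2^9=11
add ecx, 3 → ecx=9+3=12
cmp ecx, 15  (cmp 12,15)
jne L2: taken
and eax, ecx → eax=11&12=8
sub eax, esi → eax=8-7=1
xor eax, ecx → eax=1^12=13
add ecx, 3 → ecx=12+3=15
cmp ecx, 15  (cmp 15,15)
jne L2: not taken
add esi, 2 → esi=7+2=9
halt.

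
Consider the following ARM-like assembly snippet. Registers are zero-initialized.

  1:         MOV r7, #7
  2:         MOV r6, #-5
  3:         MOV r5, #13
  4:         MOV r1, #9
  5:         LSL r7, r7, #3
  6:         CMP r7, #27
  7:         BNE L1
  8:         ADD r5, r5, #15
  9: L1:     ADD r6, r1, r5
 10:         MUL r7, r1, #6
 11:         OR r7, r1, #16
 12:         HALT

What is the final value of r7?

25

after MOV r7, #7: r7=7
after MOV r6, #-5: r6=-5
after MOV r5, #13: r5=13
after MOV r1, #9: r1=9
after LSL r7, r7, #3: r7=7<<3=56
CMP r7, #27  (cmp 56,27)
BNE L1: taken
after ADD r6, r1, r5: r6=9+13=22
after MUL r7, r1, #6: r7=9*6=54
after OR r7, r1, #16: r7=9|16=25
halt.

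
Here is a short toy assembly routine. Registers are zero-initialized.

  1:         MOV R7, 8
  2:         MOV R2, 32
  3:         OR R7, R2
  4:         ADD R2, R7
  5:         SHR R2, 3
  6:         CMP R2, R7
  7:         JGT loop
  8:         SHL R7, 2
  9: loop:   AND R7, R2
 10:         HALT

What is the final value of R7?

0

R7=8
R2=32
R7=8|32=40
R2=32+40=72
R2=72>>3=9
CMP R2, R7  (cmp 9,40)
JGT loop: not taken
R7=40<<2=160
R7=160&9=0
halt.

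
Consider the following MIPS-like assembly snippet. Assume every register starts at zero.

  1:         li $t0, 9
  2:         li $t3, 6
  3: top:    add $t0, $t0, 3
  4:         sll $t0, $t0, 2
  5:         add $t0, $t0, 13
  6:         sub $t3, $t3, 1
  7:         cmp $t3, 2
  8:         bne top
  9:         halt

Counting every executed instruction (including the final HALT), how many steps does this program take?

li $t0, 9 → $t0=9
li $t3, 6 → $t3=6
add $t0, $t0, 3 → $t0=9+3=12
sll $t0, $t0, 2 → $t0=12<<2=48
add $t0, $t0, 13 → $t0=48+13=61
sub $t3, $t3, 1 → $t3=6-1=5
cmp $t3, 2  (cmp 5,2)
bne top: taken
add $t0, $t0, 3 → $t0=61+3=64
sll $t0, $t0, 2 → $t0=64<<2=256
add $t0, $t0, 13 → $t0=256+13=269
sub $t3, $t3, 1 → $t3=5-1=4
cmp $t3, 2  (cmp 4,2)
bne top: taken
add $t0, $t0, 3 → $t0=269+3=272
sll $t0, $t0, 2 → $t0=272<<2=1088
add $t0, $t0, 13 → $t0=1088+13=1101
sub $t3, $t3, 1 → $t3=4-1=3
cmp $t3, 2  (cmp 3,2)
bne top: taken
add $t0, $t0, 3 → $t0=1101+3=1104
sll $t0, $t0, 2 → $t0=1104<<2=4416
add $t0, $t0, 13 → $t0=4416+13=4429
sub $t3, $t3, 1 → $t3=3-1=2
cmp $t3, 2  (cmp 2,2)
bne top: not taken
halt.
Total executed instructions: 27.

27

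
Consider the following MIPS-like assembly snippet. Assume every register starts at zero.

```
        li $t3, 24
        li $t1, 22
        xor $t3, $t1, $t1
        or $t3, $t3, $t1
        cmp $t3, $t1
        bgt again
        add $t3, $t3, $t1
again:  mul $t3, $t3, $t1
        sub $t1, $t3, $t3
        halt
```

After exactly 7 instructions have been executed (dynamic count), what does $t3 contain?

44

li $t3, 24 → $t3=24
li $t1, 22 → $t1=22
xor $t3, $t1, $t1 → $t3=22^22=0
or $t3, $t3, $t1 → $t3=0|22=22
cmp $t3, $t1  (cmp 22,22)
bgt again: not taken
add $t3, $t3, $t1 → $t3=22+22=44
After step 7: $t3 = 44.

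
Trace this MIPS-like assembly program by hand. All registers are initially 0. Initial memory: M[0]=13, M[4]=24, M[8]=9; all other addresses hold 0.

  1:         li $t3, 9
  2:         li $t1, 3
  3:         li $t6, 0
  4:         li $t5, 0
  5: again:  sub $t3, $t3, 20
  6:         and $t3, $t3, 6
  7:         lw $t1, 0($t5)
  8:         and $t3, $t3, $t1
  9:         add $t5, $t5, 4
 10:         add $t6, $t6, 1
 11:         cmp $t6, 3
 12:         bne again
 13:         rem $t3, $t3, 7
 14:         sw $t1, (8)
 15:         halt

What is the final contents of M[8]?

9

after li $t3, 9: $t3=9
after li $t1, 3: $t1=3
after li $t6, 0: $t6=0
after li $t5, 0: $t5=0
after sub $t3, $t3, 20: $t3=9-20=-11
after and $t3, $t3, 6: $t3=(-11)&6=4
after lw $t1, 0($t5): $t1=M[0]=13
after and $t3, $t3, $t1: $t3=4&13=4
after add $t5, $t5, 4: $t5=0+4=4
after add $t6, $t6, 1: $t6=0+1=1
cmp $t6, 3  (cmp 1,3)
bne again: taken
after sub $t3, $t3, 20: $t3=4-20=-16
after and $t3, $t3, 6: $t3=(-16)&6=0
after lw $t1, 0($t5): $t1=M[4]=24
after and $t3, $t3, $t1: $t3=0&24=0
after add $t5, $t5, 4: $t5=4+4=8
after add $t6, $t6, 1: $t6=1+1=2
cmp $t6, 3  (cmp 2,3)
bne again: taken
after sub $t3, $t3, 20: $t3=0-20=-20
after and $t3, $t3, 6: $t3=(-20)&6=4
after lw $t1, 0($t5): $t1=M[8]=9
after and $t3, $t3, $t1: $t3=4&9=0
after add $t5, $t5, 4: $t5=8+4=12
after add $t6, $t6, 1: $t6=2+1=3
cmp $t6, 3  (cmp 3,3)
bne again: not taken
after rem $t3, $t3, 7: $t3=0%7=0
sw $t1, (8) → M[8]=9
halt.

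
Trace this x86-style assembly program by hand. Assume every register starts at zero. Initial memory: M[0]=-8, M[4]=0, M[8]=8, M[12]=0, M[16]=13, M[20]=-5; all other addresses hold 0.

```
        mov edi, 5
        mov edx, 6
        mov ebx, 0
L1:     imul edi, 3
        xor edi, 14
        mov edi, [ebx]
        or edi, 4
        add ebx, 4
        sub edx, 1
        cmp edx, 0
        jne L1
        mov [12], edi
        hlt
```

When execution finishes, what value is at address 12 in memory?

mov edi, 5 → edi=5
mov edx, 6 → edx=6
mov ebx, 0 → ebx=0
imul edi, 3 → edi=5*3=15
xor edi, 14 → edi=15^14=1
mov edi, [ebx] → edi=M[0]=-8
or edi, 4 → edi=(-8)|4=-4
add ebx, 4 → ebx=0+4=4
sub edx, 1 → edx=6-1=5
cmp edx, 0  (cmp 5,0)
jne L1: taken
imul edi, 3 → edi=(-4)*3=-12
xor edi, 14 → edi=(-12)^14=-6
mov edi, [ebx] → edi=M[4]=0
or edi, 4 → edi=0|4=4
add ebx, 4 → ebx=4+4=8
sub edx, 1 → edx=5-1=4
cmp edx, 0  (cmp 4,0)
jne L1: taken
imul edi, 3 → edi=4*3=12
xor edi, 14 → edi=12^14=2
mov edi, [ebx] → edi=M[8]=8
or edi, 4 → edi=8|4=12
add ebx, 4 → ebx=8+4=12
sub edx, 1 → edx=4-1=3
cmp edx, 0  (cmp 3,0)
jne L1: taken
imul edi, 3 → edi=12*3=36
xor edi, 14 → edi=36^14=42
mov edi, [ebx] → edi=M[12]=0
or edi, 4 → edi=0|4=4
add ebx, 4 → ebx=12+4=16
sub edx, 1 → edx=3-1=2
cmp edx, 0  (cmp 2,0)
jne L1: taken
imul edi, 3 → edi=4*3=12
xor edi, 14 → edi=12^14=2
mov edi, [ebx] → edi=M[16]=13
or edi, 4 → edi=13|4=13
add ebx, 4 → ebx=16+4=20
sub edx, 1 → edx=2-1=1
cmp edx, 0  (cmp 1,0)
jne L1: taken
imul edi, 3 → edi=13*3=39
xor edi, 14 → edi=39^14=41
mov edi, [ebx] → edi=M[20]=-5
or edi, 4 → edi=(-5)|4=-1
add ebx, 4 → ebx=20+4=24
sub edx, 1 → edx=1-1=0
cmp edx, 0  (cmp 0,0)
jne L1: not taken
mov [12], edi → M[12]=-1
halt.

-1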